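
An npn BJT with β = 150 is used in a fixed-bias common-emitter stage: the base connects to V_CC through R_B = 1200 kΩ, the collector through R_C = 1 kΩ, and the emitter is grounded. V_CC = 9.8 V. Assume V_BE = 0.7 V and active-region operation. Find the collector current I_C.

Base loop: V_CC = I_B·R_B + V_BE, so I_B = (9.8 − 0.7)/1200 kΩ = 0.00758 mA.
In the active region I_C = β·I_B = 150 × 0.00758 = 1.14 mA.
Collector loop: V_CE = V_CC − I_C·R_C = 9.8 − 1.14×1 = 8.66 V.
Since V_CE = 8.66 V > V_CE(sat) ≈ 0.2 V, the transistor is in the active region as assumed.

I_C ≈ 1.1 mA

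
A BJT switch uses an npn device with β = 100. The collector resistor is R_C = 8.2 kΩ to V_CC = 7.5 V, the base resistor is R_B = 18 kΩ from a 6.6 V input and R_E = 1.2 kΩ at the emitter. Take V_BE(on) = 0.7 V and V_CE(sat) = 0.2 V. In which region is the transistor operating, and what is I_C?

Assume active: I_B = (6.6 − 0.7)/(18 + 101×1.2) = 0.0424 mA, I_C = β·I_B = 4.24 mA.
Then V_CE = 7.5 − 4.24×8.2 − 4.28×1.2 = -32.4 V < 0.2 V — the active assumption fails.
Re-solve with V_CE = 0.2 V. KCL at the emitter: V_E/R_E = (V_BB−0.7−V_E)/R_B + (V_CC−0.2−V_E)/R_C, giving V_E = 1.2 V.
I_C = (V_CC − 0.2 − V_E)/R_C = (7.3 − 1.2)/8.2 = 0.743 mA.
Check: I_B = (5.9 − 1.2)/18 = 0.261 mA, and β·I_B = 26.1 mA > I_C, confirming saturation.

saturation; I_C ≈ 0.74 mA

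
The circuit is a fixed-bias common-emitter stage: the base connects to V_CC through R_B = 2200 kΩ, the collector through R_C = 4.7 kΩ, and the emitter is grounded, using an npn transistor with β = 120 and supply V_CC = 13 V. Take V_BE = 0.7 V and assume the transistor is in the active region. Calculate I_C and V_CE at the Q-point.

Base loop: V_CC = I_B·R_B + V_BE, so I_B = (13 − 0.7)/2200 kΩ = 0.00559 mA.
In the active region I_C = β·I_B = 120 × 0.00559 = 0.671 mA.
Collector loop: V_CE = V_CC − I_C·R_C = 13 − 0.671×4.7 = 9.85 V.
Since V_CE = 9.85 V > V_CE(sat) ≈ 0.2 V, the transistor is in the active region as assumed.

I_C ≈ 0.67 mA, V_CE ≈ 9.8 V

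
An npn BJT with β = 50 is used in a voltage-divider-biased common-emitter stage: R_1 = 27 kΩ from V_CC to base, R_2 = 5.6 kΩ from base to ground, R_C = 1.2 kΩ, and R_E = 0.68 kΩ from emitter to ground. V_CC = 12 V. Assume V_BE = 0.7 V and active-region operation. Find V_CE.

V_CE ≈ 8.7 V

Thevenize the base divider: V_Th = V_CC·R_2/(R_1+R_2) = 12×5.6/32.6 = 2.06 V, R_Th = R_1‖R_2 = 4.64 kΩ.
Base-emitter loop: V_Th = I_B·R_Th + V_BE + (β+1)I_B·R_E, so I_B = (2.06 − 0.7) / (4.64 + 51×0.68) = 0.0346 mA.
I_C = β·I_B = 50×0.0346 = 1.73 mA, and I_E = (β+1)I_B = 1.77 mA.
V_CE = V_CC − I_C·R_C − I_E·R_E = 12 − 1.73×1.2 − 1.77×0.68 = 8.72 V.
V_CE = 8.72 V > 0.2 V confirms active-region operation.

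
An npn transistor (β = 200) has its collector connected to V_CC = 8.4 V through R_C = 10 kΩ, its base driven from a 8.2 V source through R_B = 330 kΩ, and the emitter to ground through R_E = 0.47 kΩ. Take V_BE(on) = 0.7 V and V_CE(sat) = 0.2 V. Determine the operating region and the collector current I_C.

Assume active: I_B = (8.2 − 0.7)/(330 + 201×0.47) = 0.0177 mA, I_C = β·I_B = 3.53 mA.
Then V_CE = 8.4 − 3.53×10 − 3.55×0.47 = -28.6 V < 0.2 V — the active assumption fails.
Re-solve with V_CE = 0.2 V. KCL at the emitter: V_E/R_E = (V_BB−0.7−V_E)/R_B + (V_CC−0.2−V_E)/R_C, giving V_E = 0.378 V.
I_C = (V_CC − 0.2 − V_E)/R_C = (8.2 − 0.378)/10 = 0.782 mA.
Check: I_B = (7.5 − 0.378)/330 = 0.0216 mA, and β·I_B = 4.32 mA > I_C, confirming saturation.

saturation; I_C ≈ 0.78 mA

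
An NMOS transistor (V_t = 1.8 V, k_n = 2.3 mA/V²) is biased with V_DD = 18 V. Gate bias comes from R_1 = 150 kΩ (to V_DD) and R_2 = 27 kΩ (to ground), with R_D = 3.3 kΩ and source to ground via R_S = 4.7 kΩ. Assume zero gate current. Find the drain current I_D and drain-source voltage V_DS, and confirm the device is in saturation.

I_D ≈ 0.13 mA, V_DS ≈ 17 V

V_G = V_DD·R_2/(R_1+R_2) = 18×27/177 = 2.75 V.
Assume saturation: I_D = (k_n/2)(V_GS − V_t)² with V_GS = V_G − I_D·R_S = 2.75 − 4.7·I_D.
Substituting gives 25.4·I_D² − 11.2·I_D + 1.03 = 0, with roots I_D = 0.13 or 0.312 mA.
The root I_D = 0.312 mA gives V_GS = 1.28 V ≤ V_t, so take I_D = 0.13 mA.
Then V_GS = 2.14 V and V_DS = V_DD − I_D(R_D+R_S) = 18 − 0.13×8 = 17 V.
Saturation requires V_DS ≥ V_GS − V_t = 0.336 V; 17 ≥ 0.336 ✓.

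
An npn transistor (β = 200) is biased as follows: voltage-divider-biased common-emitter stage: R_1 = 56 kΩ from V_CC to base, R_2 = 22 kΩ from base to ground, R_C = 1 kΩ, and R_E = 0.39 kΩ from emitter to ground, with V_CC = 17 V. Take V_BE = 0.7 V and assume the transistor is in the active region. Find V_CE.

Thevenize the base divider: V_Th = V_CC·R_2/(R_1+R_2) = 17×22/78 = 4.79 V, R_Th = R_1‖R_2 = 15.8 kΩ.
Base-emitter loop: V_Th = I_B·R_Th + V_BE + (β+1)I_B·R_E, so I_B = (4.79 − 0.7) / (15.8 + 201×0.39) = 0.0435 mA.
I_C = β·I_B = 200×0.0435 = 8.7 mA, and I_E = (β+1)I_B = 8.74 mA.
V_CE = V_CC − I_C·R_C − I_E·R_E = 17 − 8.7×1 − 8.74×0.39 = 4.9 V.
V_CE = 4.9 V > 0.2 V confirms active-region operation.

V_CE ≈ 4.9 V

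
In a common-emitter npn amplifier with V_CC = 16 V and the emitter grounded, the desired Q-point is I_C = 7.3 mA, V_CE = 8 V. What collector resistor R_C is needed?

Collector loop: V_CC = I_C·R_C + V_CE.
R_C = (V_CC − V_CE)/I_C = (16 − 8)/7.3 = 1.1 kΩ.

R_C ≈ 1.1 kΩ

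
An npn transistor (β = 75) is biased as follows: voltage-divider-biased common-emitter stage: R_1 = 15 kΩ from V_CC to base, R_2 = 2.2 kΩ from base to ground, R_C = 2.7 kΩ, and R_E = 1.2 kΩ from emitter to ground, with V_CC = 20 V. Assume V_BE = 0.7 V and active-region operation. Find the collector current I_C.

Thevenize the base divider: V_Th = V_CC·R_2/(R_1+R_2) = 20×2.2/17.2 = 2.56 V, R_Th = R_1‖R_2 = 1.92 kΩ.
Base-emitter loop: V_Th = I_B·R_Th + V_BE + (β+1)I_B·R_E, so I_B = (2.56 − 0.7) / (1.92 + 76×1.2) = 0.02 mA.
I_C = β·I_B = 75×0.02 = 1.5 mA, and I_E = (β+1)I_B = 1.52 mA.
V_CE = V_CC − I_C·R_C − I_E·R_E = 20 − 1.5×2.7 − 1.52×1.2 = 14.1 V.
V_CE = 14.1 V > 0.2 V confirms active-region operation.

I_C ≈ 1.5 mA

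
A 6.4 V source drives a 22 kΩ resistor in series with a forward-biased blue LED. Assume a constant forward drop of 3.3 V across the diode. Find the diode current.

I ≈ 0.14 mA

KVL around the loop: 6.4 = V_D + I·R = 3.3 + I × 22 kΩ.
So I = (6.4 − 3.3) / 22 kΩ = 3.1 / 22 = 0.141 mA.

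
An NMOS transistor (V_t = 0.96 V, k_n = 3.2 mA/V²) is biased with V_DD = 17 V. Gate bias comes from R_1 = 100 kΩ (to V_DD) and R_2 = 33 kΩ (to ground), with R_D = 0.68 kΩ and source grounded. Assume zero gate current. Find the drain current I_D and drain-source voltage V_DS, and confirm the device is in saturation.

V_G = V_DD·R_2/(R_1+R_2) = 17×33/133 = 4.22 V. With the source grounded, V_GS = V_G = 4.22 V.
Assume saturation: I_D = (k_n/2)(V_GS − V_t)² = (3.2/2)×(4.22 − 0.96)² = 1.6×3.26² = 17 mA.
V_DS = V_DD − I_D·R_D = 17 − 17×0.68 = 5.45 V.
Saturation requires V_DS ≥ V_GS − V_t = 3.26 V; 5.45 ≥ 3.26 ✓.

I_D ≈ 17 mA, V_DS ≈ 5.5 V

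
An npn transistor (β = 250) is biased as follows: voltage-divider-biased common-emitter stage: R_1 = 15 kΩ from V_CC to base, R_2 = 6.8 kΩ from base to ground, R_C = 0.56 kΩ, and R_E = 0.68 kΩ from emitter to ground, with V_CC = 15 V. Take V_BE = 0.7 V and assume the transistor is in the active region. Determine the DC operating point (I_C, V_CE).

Thevenize the base divider: V_Th = V_CC·R_2/(R_1+R_2) = 15×6.8/21.8 = 4.68 V, R_Th = R_1‖R_2 = 4.68 kΩ.
Base-emitter loop: V_Th = I_B·R_Th + V_BE + (β+1)I_B·R_E, so I_B = (4.68 − 0.7) / (4.68 + 251×0.68) = 0.0227 mA.
I_C = β·I_B = 250×0.0227 = 5.67 mA, and I_E = (β+1)I_B = 5.7 mA.
V_CE = V_CC − I_C·R_C − I_E·R_E = 15 − 5.67×0.56 − 5.7×0.68 = 7.95 V.
V_CE = 7.95 V > 0.2 V confirms active-region operation.

I_C ≈ 5.7 mA, V_CE ≈ 8 V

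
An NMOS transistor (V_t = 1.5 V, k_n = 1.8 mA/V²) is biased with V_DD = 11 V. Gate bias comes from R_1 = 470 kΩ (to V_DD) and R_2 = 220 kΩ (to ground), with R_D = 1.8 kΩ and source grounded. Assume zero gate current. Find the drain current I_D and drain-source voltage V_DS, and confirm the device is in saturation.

I_D ≈ 3.6 mA, V_DS ≈ 4.5 V

V_G = V_DD·R_2/(R_1+R_2) = 11×220/690 = 3.51 V. With the source grounded, V_GS = V_G = 3.51 V.
Assume saturation: I_D = (k_n/2)(V_GS − V_t)² = (1.8/2)×(3.51 − 1.5)² = 0.9×2.01² = 3.63 mA.
V_DS = V_DD − I_D·R_D = 11 − 3.63×1.8 = 4.47 V.
Saturation requires V_DS ≥ V_GS − V_t = 2.01 V; 4.47 ≥ 2.01 ✓.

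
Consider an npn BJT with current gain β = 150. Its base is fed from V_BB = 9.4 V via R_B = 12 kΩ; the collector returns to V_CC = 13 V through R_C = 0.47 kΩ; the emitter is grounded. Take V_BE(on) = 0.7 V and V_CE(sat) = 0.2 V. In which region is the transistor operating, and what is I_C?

Assume active: I_B = (9.4 − 0.7)/12 = 0.725 mA, giving I_C = β·I_B = 109 mA.
But then V_CE = 13 − 109×0.47 = -38.1 V < V_CE(sat) = 0.2 V — impossible in the active region.
So the transistor is saturated. With V_CE = 0.2 V, I_C = (V_CC − 0.2)/R_C = 12.8/0.47 = 27.2 mA.
Check: β·I_B = 109 mA > I_C = 27.2 mA, confirming saturation.

saturation; I_C ≈ 27 mA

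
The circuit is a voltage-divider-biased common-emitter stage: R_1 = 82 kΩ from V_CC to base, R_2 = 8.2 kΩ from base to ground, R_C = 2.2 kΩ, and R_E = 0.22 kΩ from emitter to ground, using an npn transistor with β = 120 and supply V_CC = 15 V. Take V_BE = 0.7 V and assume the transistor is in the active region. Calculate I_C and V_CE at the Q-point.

I_C ≈ 2.3 mA, V_CE ≈ 9.3 V

Thevenize the base divider: V_Th = V_CC·R_2/(R_1+R_2) = 15×8.2/90.2 = 1.36 V, R_Th = R_1‖R_2 = 7.45 kΩ.
Base-emitter loop: V_Th = I_B·R_Th + V_BE + (β+1)I_B·R_E, so I_B = (1.36 − 0.7) / (7.45 + 121×0.22) = 0.0195 mA.
I_C = β·I_B = 120×0.0195 = 2.34 mA, and I_E = (β+1)I_B = 2.36 mA.
V_CE = V_CC − I_C·R_C − I_E·R_E = 15 − 2.34×2.2 − 2.36×0.22 = 9.34 V.
V_CE = 9.34 V > 0.2 V confirms active-region operation.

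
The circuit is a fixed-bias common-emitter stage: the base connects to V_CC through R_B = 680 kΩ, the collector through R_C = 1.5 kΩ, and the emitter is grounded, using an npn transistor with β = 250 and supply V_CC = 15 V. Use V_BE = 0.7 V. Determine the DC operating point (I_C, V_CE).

Base loop: V_CC = I_B·R_B + V_BE, so I_B = (15 − 0.7)/680 kΩ = 0.021 mA.
In the active region I_C = β·I_B = 250 × 0.021 = 5.26 mA.
Collector loop: V_CE = V_CC − I_C·R_C = 15 − 5.26×1.5 = 7.11 V.
Since V_CE = 7.11 V > V_CE(sat) ≈ 0.2 V, the transistor is in the active region as assumed.

I_C ≈ 5.3 mA, V_CE ≈ 7.1 V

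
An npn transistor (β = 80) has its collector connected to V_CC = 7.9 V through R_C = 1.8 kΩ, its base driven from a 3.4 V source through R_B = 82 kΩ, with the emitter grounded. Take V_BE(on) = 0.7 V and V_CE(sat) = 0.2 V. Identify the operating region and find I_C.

Assume active. Base-emitter loop: I_B = (V_BB − V_BE)/R_B = (3.4 − 0.7)/82 = 0.0329 mA.
I_C = β·I_B = 80×0.0329 = 2.63 mA.
V_CE = V_CC − I_C·R_C = 7.9 − 2.63×1.8 = 3.16 V > V_CE(sat), so the active-region assumption holds.

active; I_C ≈ 2.6 mA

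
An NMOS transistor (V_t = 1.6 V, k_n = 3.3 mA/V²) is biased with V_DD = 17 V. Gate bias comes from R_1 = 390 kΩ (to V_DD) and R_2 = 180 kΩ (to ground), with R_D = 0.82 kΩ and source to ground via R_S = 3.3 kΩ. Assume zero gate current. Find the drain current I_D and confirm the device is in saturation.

V_G = V_DD·R_2/(R_1+R_2) = 17×180/570 = 5.37 V.
Assume saturation: I_D = (k_n/2)(V_GS − V_t)² with V_GS = V_G − I_D·R_S = 5.37 − 3.3·I_D.
Substituting gives 18·I_D² − 42·I_D + 23.4 = 0, with roots I_D = 0.916 or 1.42 mA.
The root I_D = 1.42 mA gives V_GS = 0.671 V ≤ V_t, so take I_D = 0.916 mA.
Then V_GS = 2.35 V and V_DS = V_DD − I_D(R_D+R_S) = 17 − 0.916×4.12 = 13.2 V.
Saturation requires V_DS ≥ V_GS − V_t = 0.745 V; 13.2 ≥ 0.745 ✓.

I_D ≈ 0.92 mA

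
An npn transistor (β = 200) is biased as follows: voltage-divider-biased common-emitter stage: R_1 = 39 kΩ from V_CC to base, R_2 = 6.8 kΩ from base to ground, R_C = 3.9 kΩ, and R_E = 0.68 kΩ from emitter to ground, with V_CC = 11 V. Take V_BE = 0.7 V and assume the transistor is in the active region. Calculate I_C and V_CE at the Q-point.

Thevenize the base divider: V_Th = V_CC·R_2/(R_1+R_2) = 11×6.8/45.8 = 1.63 V, R_Th = R_1‖R_2 = 5.79 kΩ.
Base-emitter loop: V_Th = I_B·R_Th + V_BE + (β+1)I_B·R_E, so I_B = (1.63 − 0.7) / (5.79 + 201×0.68) = 0.00655 mA.
I_C = β·I_B = 200×0.00655 = 1.31 mA, and I_E = (β+1)I_B = 1.32 mA.
V_CE = V_CC − I_C·R_C − I_E·R_E = 11 − 1.31×3.9 − 1.32×0.68 = 5 V.
V_CE = 5 V > 0.2 V confirms active-region operation.

I_C ≈ 1.3 mA, V_CE ≈ 5 V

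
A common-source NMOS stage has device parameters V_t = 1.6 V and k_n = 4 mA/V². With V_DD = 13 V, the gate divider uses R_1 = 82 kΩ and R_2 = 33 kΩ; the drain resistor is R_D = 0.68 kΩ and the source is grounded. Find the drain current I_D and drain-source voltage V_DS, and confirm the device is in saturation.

I_D ≈ 9.1 mA, V_DS ≈ 6.8 V

V_G = V_DD·R_2/(R_1+R_2) = 13×33/115 = 3.73 V. With the source grounded, V_GS = V_G = 3.73 V.
Assume saturation: I_D = (k_n/2)(V_GS − V_t)² = (4/2)×(3.73 − 1.6)² = 2×2.13² = 9.08 mA.
V_DS = V_DD − I_D·R_D = 13 − 9.08×0.68 = 6.83 V.
Saturation requires V_DS ≥ V_GS − V_t = 2.13 V; 6.83 ≥ 2.13 ✓.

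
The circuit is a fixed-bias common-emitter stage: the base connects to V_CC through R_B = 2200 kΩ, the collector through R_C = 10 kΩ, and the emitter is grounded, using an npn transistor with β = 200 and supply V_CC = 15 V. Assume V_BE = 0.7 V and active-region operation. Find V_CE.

V_CE ≈ 2 V

Base loop: V_CC = I_B·R_B + V_BE, so I_B = (15 − 0.7)/2200 kΩ = 0.0065 mA.
In the active region I_C = β·I_B = 200 × 0.0065 = 1.3 mA.
Collector loop: V_CE = V_CC − I_C·R_C = 15 − 1.3×10 = 2 V.
Since V_CE = 2 V > V_CE(sat) ≈ 0.2 V, the transistor is in the active region as assumed.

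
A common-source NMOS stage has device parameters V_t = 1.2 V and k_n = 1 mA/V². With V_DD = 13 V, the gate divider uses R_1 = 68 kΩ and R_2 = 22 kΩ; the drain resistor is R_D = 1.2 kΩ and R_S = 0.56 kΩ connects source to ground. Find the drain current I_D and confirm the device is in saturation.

V_G = V_DD·R_2/(R_1+R_2) = 13×22/90 = 3.18 V.
Assume saturation: I_D = (k_n/2)(V_GS − V_t)² with V_GS = V_G − I_D·R_S = 3.18 − 0.56·I_D.
Substituting gives 0.157·I_D² − 2.11·I_D + 1.96 = 0, with roots I_D = 1 or 12.4 mA.
The root I_D = 12.4 mA gives V_GS = -3.79 V ≤ V_t, so take I_D = 1 mA.
Then V_GS = 2.62 V and V_DS = V_DD − I_D(R_D+R_S) = 13 − 1×1.76 = 11.2 V.
Saturation requires V_DS ≥ V_GS − V_t = 1.42 V; 11.2 ≥ 1.42 ✓.

I_D ≈ 1 mA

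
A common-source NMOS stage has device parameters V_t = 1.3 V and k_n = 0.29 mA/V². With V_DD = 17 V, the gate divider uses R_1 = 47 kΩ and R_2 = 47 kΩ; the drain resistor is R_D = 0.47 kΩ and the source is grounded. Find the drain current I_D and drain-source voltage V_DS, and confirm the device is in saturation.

I_D ≈ 7.5 mA, V_DS ≈ 13 V

V_G = V_DD·R_2/(R_1+R_2) = 17×47/94 = 8.5 V. With the source grounded, V_GS = V_G = 8.5 V.
Assume saturation: I_D = (k_n/2)(V_GS − V_t)² = (0.29/2)×(8.5 − 1.3)² = 0.145×7.2² = 7.52 mA.
V_DS = V_DD − I_D·R_D = 17 − 7.52×0.47 = 13.5 V.
Saturation requires V_DS ≥ V_GS − V_t = 7.2 V; 13.5 ≥ 7.2 ✓.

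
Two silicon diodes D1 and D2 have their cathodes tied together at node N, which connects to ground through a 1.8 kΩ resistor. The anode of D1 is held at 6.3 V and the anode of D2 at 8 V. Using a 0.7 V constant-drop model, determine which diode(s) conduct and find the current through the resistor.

Only D2 conducts; I_R ≈ 4.1 mA

Assume both conduct. Then node N would need to be at both 6.3−0.7 = 5.6 V and 8−0.7 = 7.3 V, which is impossible.
Assume only D2 conducts: V_N = 8 − 0.7 = 7.3 V, so I_R = 7.3/1.8 = 4.06 mA.
Check D1: its anode-to-cathode voltage is 6.3 − 7.3 = -1 V < 0.7 V, so it is off. The assumption is consistent.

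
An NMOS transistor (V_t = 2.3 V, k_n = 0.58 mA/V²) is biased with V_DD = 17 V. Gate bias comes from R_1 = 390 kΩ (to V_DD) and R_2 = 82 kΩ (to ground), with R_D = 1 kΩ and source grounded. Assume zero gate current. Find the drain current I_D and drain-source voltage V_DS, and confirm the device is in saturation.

I_D ≈ 0.12 mA, V_DS ≈ 17 V

V_G = V_DD·R_2/(R_1+R_2) = 17×82/472 = 2.95 V. With the source grounded, V_GS = V_G = 2.95 V.
Assume saturation: I_D = (k_n/2)(V_GS − V_t)² = (0.58/2)×(2.95 − 2.3)² = 0.29×0.653² = 0.124 mA.
V_DS = V_DD − I_D·R_D = 17 − 0.124×1 = 16.9 V.
Saturation requires V_DS ≥ V_GS − V_t = 0.653 V; 16.9 ≥ 0.653 ✓.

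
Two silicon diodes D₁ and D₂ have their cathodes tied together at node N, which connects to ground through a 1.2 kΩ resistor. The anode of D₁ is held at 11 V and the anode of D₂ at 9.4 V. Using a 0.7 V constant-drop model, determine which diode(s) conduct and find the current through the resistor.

Assume both conduct. Then node N would need to be at both 11−0.7 = 10.3 V and 9.4−0.7 = 8.7 V, which is impossible.
Assume only D₁ conducts: V_N = 11 − 0.7 = 10.3 V, so I_R = 10.3/1.2 = 8.58 mA.
Check D₂: its anode-to-cathode voltage is 9.4 − 10.3 = -0.9 V < 0.7 V, so it is off. The assumption is consistent.

Only D₁ conducts; I_R ≈ 8.6 mA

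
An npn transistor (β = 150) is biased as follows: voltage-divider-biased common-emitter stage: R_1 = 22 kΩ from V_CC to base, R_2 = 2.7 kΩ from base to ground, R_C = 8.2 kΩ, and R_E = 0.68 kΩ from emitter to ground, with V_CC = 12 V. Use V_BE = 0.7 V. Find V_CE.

Thevenize the base divider: V_Th = V_CC·R_2/(R_1+R_2) = 12×2.7/24.7 = 1.31 V, R_Th = R_1‖R_2 = 2.4 kΩ.
Base-emitter loop: V_Th = I_B·R_Th + V_BE + (β+1)I_B·R_E, so I_B = (1.31 − 0.7) / (2.4 + 151×0.68) = 0.00582 mA.
I_C = β·I_B = 150×0.00582 = 0.873 mA, and I_E = (β+1)I_B = 0.879 mA.
V_CE = V_CC − I_C·R_C − I_E·R_E = 12 − 0.873×8.2 − 0.879×0.68 = 4.24 V.
V_CE = 4.24 V > 0.2 V confirms active-region operation.

V_CE ≈ 4.2 V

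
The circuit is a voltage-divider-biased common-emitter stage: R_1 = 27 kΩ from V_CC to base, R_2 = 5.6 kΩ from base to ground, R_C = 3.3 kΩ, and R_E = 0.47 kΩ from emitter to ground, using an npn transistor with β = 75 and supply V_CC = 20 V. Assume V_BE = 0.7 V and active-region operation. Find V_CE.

Thevenize the base divider: V_Th = V_CC·R_2/(R_1+R_2) = 20×5.6/32.6 = 3.44 V, R_Th = R_1‖R_2 = 4.64 kΩ.
Base-emitter loop: V_Th = I_B·R_Th + V_BE + (β+1)I_B·R_E, so I_B = (3.44 − 0.7) / (4.64 + 76×0.47) = 0.0678 mA.
I_C = β·I_B = 75×0.0678 = 5.08 mA, and I_E = (β+1)I_B = 5.15 mA.
V_CE = V_CC − I_C·R_C − I_E·R_E = 20 − 5.08×3.3 − 5.15×0.47 = 0.803 V.
V_CE = 0.803 V > 0.2 V confirms active-region operation.

V_CE ≈ 0.8 V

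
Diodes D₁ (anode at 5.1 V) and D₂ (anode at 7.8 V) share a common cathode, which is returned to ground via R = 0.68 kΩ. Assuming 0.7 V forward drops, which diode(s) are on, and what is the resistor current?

Assume both conduct. Then node N would need to be at both 5.1−0.7 = 4.4 V and 7.8−0.7 = 7.1 V, which is impossible.
Assume only D₂ conducts: V_N = 7.8 − 0.7 = 7.1 V, so I_R = 7.1/0.68 = 10.4 mA.
Check D₁: its anode-to-cathode voltage is 5.1 − 7.1 = -2 V < 0.7 V, so it is off. The assumption is consistent.

Only D₂ conducts; I_R ≈ 10 mA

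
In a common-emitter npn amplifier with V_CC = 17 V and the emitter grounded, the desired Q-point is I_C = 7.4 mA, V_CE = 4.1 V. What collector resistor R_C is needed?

Collector loop: V_CC = I_C·R_C + V_CE.
R_C = (V_CC − V_CE)/I_C = (17 − 4.1)/7.4 = 1.74 kΩ.

R_C ≈ 1.7 kΩ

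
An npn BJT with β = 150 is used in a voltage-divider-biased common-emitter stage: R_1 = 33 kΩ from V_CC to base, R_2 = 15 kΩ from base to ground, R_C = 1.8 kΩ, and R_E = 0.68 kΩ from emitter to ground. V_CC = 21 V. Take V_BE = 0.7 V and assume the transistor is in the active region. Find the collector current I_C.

I_C ≈ 7.8 mA

Thevenize the base divider: V_Th = V_CC·R_2/(R_1+R_2) = 21×15/48 = 6.56 V, R_Th = R_1‖R_2 = 10.3 kΩ.
Base-emitter loop: V_Th = I_B·R_Th + V_BE + (β+1)I_B·R_E, so I_B = (6.56 − 0.7) / (10.3 + 151×0.68) = 0.0519 mA.
I_C = β·I_B = 150×0.0519 = 7.78 mA, and I_E = (β+1)I_B = 7.83 mA.
V_CE = V_CC − I_C·R_C − I_E·R_E = 21 − 7.78×1.8 − 7.83×0.68 = 1.66 V.
V_CE = 1.66 V > 0.2 V confirms active-region operation.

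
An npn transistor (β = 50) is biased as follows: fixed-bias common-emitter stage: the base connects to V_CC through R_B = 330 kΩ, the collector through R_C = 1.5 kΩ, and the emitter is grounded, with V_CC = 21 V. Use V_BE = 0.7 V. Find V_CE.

V_CE ≈ 16 V

Base loop: V_CC = I_B·R_B + V_BE, so I_B = (21 − 0.7)/330 kΩ = 0.0615 mA.
In the active region I_C = β·I_B = 50 × 0.0615 = 3.08 mA.
Collector loop: V_CE = V_CC − I_C·R_C = 21 − 3.08×1.5 = 16.4 V.
Since V_CE = 16.4 V > V_CE(sat) ≈ 0.2 V, the transistor is in the active region as assumed.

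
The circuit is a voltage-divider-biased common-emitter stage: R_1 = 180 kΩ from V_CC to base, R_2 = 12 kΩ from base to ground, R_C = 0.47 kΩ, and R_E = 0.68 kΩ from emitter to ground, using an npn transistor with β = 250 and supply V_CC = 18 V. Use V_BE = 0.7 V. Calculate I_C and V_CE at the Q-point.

Thevenize the base divider: V_Th = V_CC·R_2/(R_1+R_2) = 18×12/192 = 1.12 V, R_Th = R_1‖R_2 = 11.2 kΩ.
Base-emitter loop: V_Th = I_B·R_Th + V_BE + (β+1)I_B·R_E, so I_B = (1.12 − 0.7) / (11.2 + 251×0.68) = 0.00234 mA.
I_C = β·I_B = 250×0.00234 = 0.584 mA, and I_E = (β+1)I_B = 0.586 mA.
V_CE = V_CC − I_C·R_C − I_E·R_E = 18 − 0.584×0.47 − 0.586×0.68 = 17.3 V.
V_CE = 17.3 V > 0.2 V confirms active-region operation.

I_C ≈ 0.58 mA, V_CE ≈ 17 V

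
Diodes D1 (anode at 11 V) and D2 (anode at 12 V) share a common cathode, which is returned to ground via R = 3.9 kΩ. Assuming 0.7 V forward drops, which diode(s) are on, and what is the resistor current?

Only D2 conducts; I_R ≈ 2.9 mA

Assume both conduct. Then node N would need to be at both 11−0.7 = 10.3 V and 12−0.7 = 11.3 V, which is impossible.
Assume only D2 conducts: V_N = 12 − 0.7 = 11.3 V, so I_R = 11.3/3.9 = 2.9 mA.
Check D1: its anode-to-cathode voltage is 11 − 11.3 = -0.3 V < 0.7 V, so it is off. The assumption is consistent.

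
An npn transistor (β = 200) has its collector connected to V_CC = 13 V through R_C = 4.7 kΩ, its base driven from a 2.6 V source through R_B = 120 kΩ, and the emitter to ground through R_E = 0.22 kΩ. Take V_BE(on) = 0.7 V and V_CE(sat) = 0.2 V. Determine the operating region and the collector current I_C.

active; I_C ≈ 2.3 mA

Assume active. Base-emitter loop: I_B = (V_BB − V_BE)/(R_B + (β+1)R_E) = (2.6 − 0.7)/(120 + 201×0.22) = 0.0116 mA.
I_C = β·I_B = 200×0.0116 = 2.31 mA.
V_CE = V_CC − I_C·R_C − I_E·R_E = 13 − 2.31×4.7 − 2.33×0.22 = 1.61 V > V_CE(sat), so the active-region assumption holds.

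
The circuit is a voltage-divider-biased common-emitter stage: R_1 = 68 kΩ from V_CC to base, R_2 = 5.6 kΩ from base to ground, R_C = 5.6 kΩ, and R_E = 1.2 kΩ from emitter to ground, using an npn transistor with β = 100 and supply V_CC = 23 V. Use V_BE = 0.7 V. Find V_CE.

Thevenize the base divider: V_Th = V_CC·R_2/(R_1+R_2) = 23×5.6/73.6 = 1.75 V, R_Th = R_1‖R_2 = 5.17 kΩ.
Base-emitter loop: V_Th = I_B·R_Th + V_BE + (β+1)I_B·R_E, so I_B = (1.75 − 0.7) / (5.17 + 101×1.2) = 0.00831 mA.
I_C = β·I_B = 100×0.00831 = 0.831 mA, and I_E = (β+1)I_B = 0.839 mA.
V_CE = V_CC − I_C·R_C − I_E·R_E = 23 − 0.831×5.6 − 0.839×1.2 = 17.3 V.
V_CE = 17.3 V > 0.2 V confirms active-region operation.

V_CE ≈ 17 V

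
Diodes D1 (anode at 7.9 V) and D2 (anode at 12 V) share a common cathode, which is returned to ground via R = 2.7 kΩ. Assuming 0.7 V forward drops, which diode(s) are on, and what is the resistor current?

Only D2 conducts; I_R ≈ 4.2 mA

Assume both conduct. Then node N would need to be at both 7.9−0.7 = 7.2 V and 12−0.7 = 11.3 V, which is impossible.
Assume only D2 conducts: V_N = 12 − 0.7 = 11.3 V, so I_R = 11.3/2.7 = 4.19 mA.
Check D1: its anode-to-cathode voltage is 7.9 − 11.3 = -3.4 V < 0.7 V, so it is off. The assumption is consistent.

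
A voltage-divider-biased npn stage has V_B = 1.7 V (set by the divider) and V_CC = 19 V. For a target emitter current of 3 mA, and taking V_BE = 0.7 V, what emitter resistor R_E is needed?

V_E = V_B − V_BE = 1.7 − 0.7 = 1 V.
R_E = V_E / I_E = 1 / 3 = 0.333 kΩ.

R_E ≈ 0.33 kΩ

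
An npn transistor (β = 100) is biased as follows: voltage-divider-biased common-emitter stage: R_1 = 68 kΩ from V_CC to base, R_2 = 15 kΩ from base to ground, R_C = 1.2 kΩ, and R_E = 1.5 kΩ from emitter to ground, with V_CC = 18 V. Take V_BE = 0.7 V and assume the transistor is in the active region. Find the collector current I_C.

I_C ≈ 1.6 mA

Thevenize the base divider: V_Th = V_CC·R_2/(R_1+R_2) = 18×15/83 = 3.25 V, R_Th = R_1‖R_2 = 12.3 kΩ.
Base-emitter loop: V_Th = I_B·R_Th + V_BE + (β+1)I_B·R_E, so I_B = (3.25 − 0.7) / (12.3 + 101×1.5) = 0.0156 mA.
I_C = β·I_B = 100×0.0156 = 1.56 mA, and I_E = (β+1)I_B = 1.57 mA.
V_CE = V_CC − I_C·R_C − I_E·R_E = 18 − 1.56×1.2 − 1.57×1.5 = 13.8 V.
V_CE = 13.8 V > 0.2 V confirms active-region operation.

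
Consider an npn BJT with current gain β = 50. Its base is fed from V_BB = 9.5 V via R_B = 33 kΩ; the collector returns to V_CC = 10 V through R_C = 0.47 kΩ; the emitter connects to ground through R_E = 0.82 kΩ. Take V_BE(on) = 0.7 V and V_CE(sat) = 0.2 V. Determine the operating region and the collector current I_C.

active; I_C ≈ 5.9 mA

Assume active. Base-emitter loop: I_B = (V_BB − V_BE)/(R_B + (β+1)R_E) = (9.5 − 0.7)/(33 + 51×0.82) = 0.118 mA.
I_C = β·I_B = 50×0.118 = 5.88 mA.
V_CE = V_CC − I_C·R_C − I_E·R_E = 10 − 5.88×0.47 − 6×0.82 = 2.32 V > V_CE(sat), so the active-region assumption holds.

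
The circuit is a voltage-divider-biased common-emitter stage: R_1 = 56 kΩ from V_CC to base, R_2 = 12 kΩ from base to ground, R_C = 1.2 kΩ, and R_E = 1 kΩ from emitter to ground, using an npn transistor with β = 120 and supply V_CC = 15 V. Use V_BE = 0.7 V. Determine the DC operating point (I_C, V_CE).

Thevenize the base divider: V_Th = V_CC·R_2/(R_1+R_2) = 15×12/68 = 2.65 V, R_Th = R_1‖R_2 = 9.88 kΩ.
Base-emitter loop: V_Th = I_B·R_Th + V_BE + (β+1)I_B·R_E, so I_B = (2.65 − 0.7) / (9.88 + 121×1) = 0.0149 mA.
I_C = β·I_B = 120×0.0149 = 1.79 mA, and I_E = (β+1)I_B = 1.8 mA.
V_CE = V_CC − I_C·R_C − I_E·R_E = 15 − 1.79×1.2 − 1.8×1 = 11.1 V.
V_CE = 11.1 V > 0.2 V confirms active-region operation.

I_C ≈ 1.8 mA, V_CE ≈ 11 V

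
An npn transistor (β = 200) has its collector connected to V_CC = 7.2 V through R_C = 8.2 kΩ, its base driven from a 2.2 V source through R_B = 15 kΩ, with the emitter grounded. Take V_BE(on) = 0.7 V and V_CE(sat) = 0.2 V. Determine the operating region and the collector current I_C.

Assume active: I_B = (2.2 − 0.7)/15 = 0.1 mA, giving I_C = β·I_B = 20 mA.
But then V_CE = 7.2 − 20×8.2 = -157 V < V_CE(sat) = 0.2 V — impossible in the active region.
So the transistor is saturated. With V_CE = 0.2 V, I_C = (V_CC − 0.2)/R_C = 7/8.2 = 0.854 mA.
Check: β·I_B = 20 mA > I_C = 0.854 mA, confirming saturation.

saturation; I_C ≈ 0.85 mA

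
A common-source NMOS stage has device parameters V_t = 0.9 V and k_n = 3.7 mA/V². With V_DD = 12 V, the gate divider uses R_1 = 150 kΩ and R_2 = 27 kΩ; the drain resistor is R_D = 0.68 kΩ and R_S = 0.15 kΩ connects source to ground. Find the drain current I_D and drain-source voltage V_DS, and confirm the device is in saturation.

I_D ≈ 1.1 mA, V_DS ≈ 11 V

V_G = V_DD·R_2/(R_1+R_2) = 12×27/177 = 1.83 V.
Assume saturation: I_D = (k_n/2)(V_GS − V_t)² with V_GS = V_G − I_D·R_S = 1.83 − 0.15·I_D.
Substituting gives 0.0416·I_D² − 1.52·I_D + 1.6 = 0, with roots I_D = 1.09 or 35.3 mA.
The root I_D = 35.3 mA gives V_GS = -3.47 V ≤ V_t, so take I_D = 1.09 mA.
Then V_GS = 1.67 V and V_DS = V_DD − I_D(R_D+R_S) = 12 − 1.09×0.83 = 11.1 V.
Saturation requires V_DS ≥ V_GS − V_t = 0.767 V; 11.1 ≥ 0.767 ✓.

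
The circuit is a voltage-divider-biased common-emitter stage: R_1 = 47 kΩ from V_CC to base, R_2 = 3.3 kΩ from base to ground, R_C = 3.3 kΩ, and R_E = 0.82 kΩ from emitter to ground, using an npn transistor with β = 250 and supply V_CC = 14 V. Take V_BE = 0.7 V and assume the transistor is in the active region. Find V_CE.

Thevenize the base divider: V_Th = V_CC·R_2/(R_1+R_2) = 14×3.3/50.3 = 0.918 V, R_Th = R_1‖R_2 = 3.08 kΩ.
Base-emitter loop: V_Th = I_B·R_Th + V_BE + (β+1)I_B·R_E, so I_B = (0.918 − 0.7) / (3.08 + 251×0.82) = 0.00105 mA.
I_C = β·I_B = 250×0.00105 = 0.261 mA, and I_E = (β+1)I_B = 0.263 mA.
V_CE = V_CC − I_C·R_C − I_E·R_E = 14 − 0.261×3.3 − 0.263×0.82 = 12.9 V.
V_CE = 12.9 V > 0.2 V confirms active-region operation.

V_CE ≈ 13 V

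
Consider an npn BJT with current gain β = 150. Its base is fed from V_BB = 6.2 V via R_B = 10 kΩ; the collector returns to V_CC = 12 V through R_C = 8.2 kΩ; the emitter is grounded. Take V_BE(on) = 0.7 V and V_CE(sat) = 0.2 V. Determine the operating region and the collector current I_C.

Assume active: I_B = (6.2 − 0.7)/10 = 0.55 mA, giving I_C = β·I_B = 82.5 mA.
But then V_CE = 12 − 82.5×8.2 = -664 V < V_CE(sat) = 0.2 V — impossible in the active region.
So the transistor is saturated. With V_CE = 0.2 V, I_C = (V_CC − 0.2)/R_C = 11.8/8.2 = 1.44 mA.
Check: β·I_B = 82.5 mA > I_C = 1.44 mA, confirming saturation.

saturation; I_C ≈ 1.4 mA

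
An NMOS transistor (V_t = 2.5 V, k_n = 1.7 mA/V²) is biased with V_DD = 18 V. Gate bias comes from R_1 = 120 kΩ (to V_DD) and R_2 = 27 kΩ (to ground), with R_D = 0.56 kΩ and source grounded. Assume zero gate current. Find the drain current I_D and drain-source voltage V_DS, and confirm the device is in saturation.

I_D ≈ 0.55 mA, V_DS ≈ 18 V

V_G = V_DD·R_2/(R_1+R_2) = 18×27/147 = 3.31 V. With the source grounded, V_GS = V_G = 3.31 V.
Assume saturation: I_D = (k_n/2)(V_GS − V_t)² = (1.7/2)×(3.31 − 2.5)² = 0.85×0.806² = 0.552 mA.
V_DS = V_DD − I_D·R_D = 18 − 0.552×0.56 = 17.7 V.
Saturation requires V_DS ≥ V_GS − V_t = 0.806 V; 17.7 ≥ 0.806 ✓.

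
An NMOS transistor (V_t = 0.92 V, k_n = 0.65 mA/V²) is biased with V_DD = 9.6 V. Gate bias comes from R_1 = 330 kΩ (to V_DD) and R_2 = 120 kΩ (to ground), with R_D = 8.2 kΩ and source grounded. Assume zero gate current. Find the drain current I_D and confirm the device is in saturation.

I_D ≈ 0.87 mA

V_G = V_DD·R_2/(R_1+R_2) = 9.6×120/450 = 2.56 V. With the source grounded, V_GS = V_G = 2.56 V.
Assume saturation: I_D = (k_n/2)(V_GS − V_t)² = (0.65/2)×(2.56 − 0.92)² = 0.325×1.64² = 0.874 mA.
V_DS = V_DD − I_D·R_D = 9.6 − 0.874×8.2 = 2.43 V.
Saturation requires V_DS ≥ V_GS − V_t = 1.64 V; 2.43 ≥ 1.64 ✓.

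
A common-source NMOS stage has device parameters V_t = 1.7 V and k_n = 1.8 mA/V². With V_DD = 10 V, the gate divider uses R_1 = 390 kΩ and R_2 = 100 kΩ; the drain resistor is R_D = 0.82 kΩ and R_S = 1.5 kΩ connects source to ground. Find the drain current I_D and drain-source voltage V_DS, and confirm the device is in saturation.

V_G = V_DD·R_2/(R_1+R_2) = 10×100/490 = 2.04 V.
Assume saturation: I_D = (k_n/2)(V_GS − V_t)² with V_GS = V_G − I_D·R_S = 2.04 − 1.5·I_D.
Substituting gives 2.03·I_D² − 1.92·I_D + 0.105 = 0, with roots I_D = 0.058 or 0.89 mA.
The root I_D = 0.89 mA gives V_GS = 0.705 V ≤ V_t, so take I_D = 0.058 mA.
Then V_GS = 1.95 V and V_DS = V_DD − I_D(R_D+R_S) = 10 − 0.058×2.32 = 9.87 V.
Saturation requires V_DS ≥ V_GS − V_t = 0.254 V; 9.87 ≥ 0.254 ✓.

I_D ≈ 0.058 mA, V_DS ≈ 9.9 V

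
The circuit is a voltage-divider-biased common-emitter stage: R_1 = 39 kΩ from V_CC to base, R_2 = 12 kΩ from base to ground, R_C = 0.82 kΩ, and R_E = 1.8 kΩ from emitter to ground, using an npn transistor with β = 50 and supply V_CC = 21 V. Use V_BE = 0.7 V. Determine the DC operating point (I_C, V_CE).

Thevenize the base divider: V_Th = V_CC·R_2/(R_1+R_2) = 21×12/51 = 4.94 V, R_Th = R_1‖R_2 = 9.18 kΩ.
Base-emitter loop: V_Th = I_B·R_Th + V_BE + (β+1)I_B·R_E, so I_B = (4.94 − 0.7) / (9.18 + 51×1.8) = 0.042 mA.
I_C = β·I_B = 50×0.042 = 2.1 mA, and I_E = (β+1)I_B = 2.14 mA.
V_CE = V_CC − I_C·R_C − I_E·R_E = 21 − 2.1×0.82 − 2.14×1.8 = 15.4 V.
V_CE = 15.4 V > 0.2 V confirms active-region operation.

I_C ≈ 2.1 mA, V_CE ≈ 15 V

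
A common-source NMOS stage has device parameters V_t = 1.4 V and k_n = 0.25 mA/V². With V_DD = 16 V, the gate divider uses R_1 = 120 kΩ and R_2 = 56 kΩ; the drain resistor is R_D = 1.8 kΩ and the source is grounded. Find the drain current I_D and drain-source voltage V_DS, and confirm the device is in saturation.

V_G = V_DD·R_2/(R_1+R_2) = 16×56/176 = 5.09 V. With the source grounded, V_GS = V_G = 5.09 V.
Assume saturation: I_D = (k_n/2)(V_GS − V_t)² = (0.25/2)×(5.09 − 1.4)² = 0.125×3.69² = 1.7 mA.
V_DS = V_DD − I_D·R_D = 16 − 1.7×1.8 = 12.9 V.
Saturation requires V_DS ≥ V_GS − V_t = 3.69 V; 12.9 ≥ 3.69 ✓.

I_D ≈ 1.7 mA, V_DS ≈ 13 V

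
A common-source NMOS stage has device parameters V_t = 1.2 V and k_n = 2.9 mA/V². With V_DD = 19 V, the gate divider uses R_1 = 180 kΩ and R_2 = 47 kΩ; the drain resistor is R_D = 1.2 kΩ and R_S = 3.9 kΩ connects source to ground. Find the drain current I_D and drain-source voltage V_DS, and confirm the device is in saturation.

V_G = V_DD·R_2/(R_1+R_2) = 19×47/227 = 3.93 V.
Assume saturation: I_D = (k_n/2)(V_GS − V_t)² with V_GS = V_G − I_D·R_S = 3.93 − 3.9·I_D.
Substituting gives 22.1·I_D² − 31.9·I_D + 10.8 = 0, with roots I_D = 0.544 or 0.903 mA.
The root I_D = 0.903 mA gives V_GS = 0.411 V ≤ V_t, so take I_D = 0.544 mA.
Then V_GS = 1.81 V and V_DS = V_DD − I_D(R_D+R_S) = 19 − 0.544×5.1 = 16.2 V.
Saturation requires V_DS ≥ V_GS − V_t = 0.612 V; 16.2 ≥ 0.612 ✓.

I_D ≈ 0.54 mA, V_DS ≈ 16 V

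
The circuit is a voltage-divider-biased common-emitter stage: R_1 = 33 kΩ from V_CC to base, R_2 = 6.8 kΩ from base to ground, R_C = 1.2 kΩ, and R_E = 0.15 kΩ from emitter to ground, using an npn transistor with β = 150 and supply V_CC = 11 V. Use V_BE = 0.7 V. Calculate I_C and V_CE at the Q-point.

Thevenize the base divider: V_Th = V_CC·R_2/(R_1+R_2) = 11×6.8/39.8 = 1.88 V, R_Th = R_1‖R_2 = 5.64 kΩ.
Base-emitter loop: V_Th = I_B·R_Th + V_BE + (β+1)I_B·R_E, so I_B = (1.88 − 0.7) / (5.64 + 151×0.15) = 0.0417 mA.
I_C = β·I_B = 150×0.0417 = 6.25 mA, and I_E = (β+1)I_B = 6.3 mA.
V_CE = V_CC − I_C·R_C − I_E·R_E = 11 − 6.25×1.2 − 6.3×0.15 = 2.55 V.
V_CE = 2.55 V > 0.2 V confirms active-region operation.

I_C ≈ 6.3 mA, V_CE ≈ 2.6 V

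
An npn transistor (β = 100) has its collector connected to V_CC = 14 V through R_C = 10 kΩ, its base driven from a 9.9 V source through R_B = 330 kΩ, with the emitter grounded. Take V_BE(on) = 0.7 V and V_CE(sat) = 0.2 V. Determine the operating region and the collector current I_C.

Assume active: I_B = (9.9 − 0.7)/330 = 0.0279 mA, giving I_C = β·I_B = 2.79 mA.
But then V_CE = 14 − 2.79×10 = -13.9 V < V_CE(sat) = 0.2 V — impossible in the active region.
So the transistor is saturated. With V_CE = 0.2 V, I_C = (V_CC − 0.2)/R_C = 13.8/10 = 1.38 mA.
Check: β·I_B = 2.79 mA > I_C = 1.38 mA, confirming saturation.

saturation; I_C ≈ 1.4 mA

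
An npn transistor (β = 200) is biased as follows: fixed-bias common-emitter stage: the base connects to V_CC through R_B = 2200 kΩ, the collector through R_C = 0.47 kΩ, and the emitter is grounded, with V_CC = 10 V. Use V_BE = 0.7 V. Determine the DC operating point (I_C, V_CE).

I_C ≈ 0.85 mA, V_CE ≈ 9.6 V

Base loop: V_CC = I_B·R_B + V_BE, so I_B = (10 − 0.7)/2200 kΩ = 0.00423 mA.
In the active region I_C = β·I_B = 200 × 0.00423 = 0.845 mA.
Collector loop: V_CE = V_CC − I_C·R_C = 10 − 0.845×0.47 = 9.6 V.
Since V_CE = 9.6 V > V_CE(sat) ≈ 0.2 V, the transistor is in the active region as assumed.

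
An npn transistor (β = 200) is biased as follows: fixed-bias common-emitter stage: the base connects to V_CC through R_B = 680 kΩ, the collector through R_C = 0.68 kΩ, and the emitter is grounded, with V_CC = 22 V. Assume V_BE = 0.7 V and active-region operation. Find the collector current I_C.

I_C ≈ 6.3 mA

Base loop: V_CC = I_B·R_B + V_BE, so I_B = (22 − 0.7)/680 kΩ = 0.0313 mA.
In the active region I_C = β·I_B = 200 × 0.0313 = 6.26 mA.
Collector loop: V_CE = V_CC − I_C·R_C = 22 − 6.26×0.68 = 17.7 V.
Since V_CE = 17.7 V > V_CE(sat) ≈ 0.2 V, the transistor is in the active region as assumed.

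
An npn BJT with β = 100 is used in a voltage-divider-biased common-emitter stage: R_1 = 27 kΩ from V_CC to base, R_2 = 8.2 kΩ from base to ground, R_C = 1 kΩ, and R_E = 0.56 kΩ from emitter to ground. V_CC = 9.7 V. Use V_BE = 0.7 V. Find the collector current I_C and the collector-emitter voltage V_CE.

I_C ≈ 2.5 mA, V_CE ≈ 5.8 V

Thevenize the base divider: V_Th = V_CC·R_2/(R_1+R_2) = 9.7×8.2/35.2 = 2.26 V, R_Th = R_1‖R_2 = 6.29 kΩ.
Base-emitter loop: V_Th = I_B·R_Th + V_BE + (β+1)I_B·R_E, so I_B = (2.26 − 0.7) / (6.29 + 101×0.56) = 0.0248 mA.
I_C = β·I_B = 100×0.0248 = 2.48 mA, and I_E = (β+1)I_B = 2.51 mA.
V_CE = V_CC − I_C·R_C − I_E·R_E = 9.7 − 2.48×1 − 2.51×0.56 = 5.81 V.
V_CE = 5.81 V > 0.2 V confirms active-region operation.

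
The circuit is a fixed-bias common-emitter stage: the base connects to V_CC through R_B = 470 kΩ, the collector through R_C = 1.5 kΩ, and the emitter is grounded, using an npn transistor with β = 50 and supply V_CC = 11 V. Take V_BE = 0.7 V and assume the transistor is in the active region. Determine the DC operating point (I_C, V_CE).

Base loop: V_CC = I_B·R_B + V_BE, so I_B = (11 − 0.7)/470 kΩ = 0.0219 mA.
In the active region I_C = β·I_B = 50 × 0.0219 = 1.1 mA.
Collector loop: V_CE = V_CC − I_C·R_C = 11 − 1.1×1.5 = 9.36 V.
Since V_CE = 9.36 V > V_CE(sat) ≈ 0.2 V, the transistor is in the active region as assumed.

I_C ≈ 1.1 mA, V_CE ≈ 9.4 V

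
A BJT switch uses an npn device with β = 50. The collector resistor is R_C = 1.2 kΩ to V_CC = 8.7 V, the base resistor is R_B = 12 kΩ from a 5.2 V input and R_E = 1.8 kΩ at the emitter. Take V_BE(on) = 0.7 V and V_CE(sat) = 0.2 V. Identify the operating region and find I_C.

active; I_C ≈ 2.2 mA

Assume active. Base-emitter loop: I_B = (V_BB − V_BE)/(R_B + (β+1)R_E) = (5.2 − 0.7)/(12 + 51×1.8) = 0.0434 mA.
I_C = β·I_B = 50×0.0434 = 2.17 mA.
V_CE = V_CC − I_C·R_C − I_E·R_E = 8.7 − 2.17×1.2 − 2.21×1.8 = 2.12 V > V_CE(sat), so the active-region assumption holds.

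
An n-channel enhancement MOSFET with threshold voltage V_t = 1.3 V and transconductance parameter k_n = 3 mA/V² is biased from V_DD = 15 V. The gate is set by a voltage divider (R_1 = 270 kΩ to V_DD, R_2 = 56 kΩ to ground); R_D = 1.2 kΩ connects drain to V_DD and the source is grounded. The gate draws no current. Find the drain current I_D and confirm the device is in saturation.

I_D ≈ 2.4 mA

V_G = V_DD·R_2/(R_1+R_2) = 15×56/326 = 2.58 V. With the source grounded, V_GS = V_G = 2.58 V.
Assume saturation: I_D = (k_n/2)(V_GS − V_t)² = (3/2)×(2.58 − 1.3)² = 1.5×1.28² = 2.44 mA.
V_DS = V_DD − I_D·R_D = 15 − 2.44×1.2 = 12.1 V.
Saturation requires V_DS ≥ V_GS − V_t = 1.28 V; 12.1 ≥ 1.28 ✓.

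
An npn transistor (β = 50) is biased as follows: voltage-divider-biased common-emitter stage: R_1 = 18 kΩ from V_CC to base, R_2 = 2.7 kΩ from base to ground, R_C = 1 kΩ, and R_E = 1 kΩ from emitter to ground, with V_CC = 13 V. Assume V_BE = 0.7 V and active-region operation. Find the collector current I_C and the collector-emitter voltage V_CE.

I_C ≈ 0.93 mA, V_CE ≈ 11 V

Thevenize the base divider: V_Th = V_CC·R_2/(R_1+R_2) = 13×2.7/20.7 = 1.7 V, R_Th = R_1‖R_2 = 2.35 kΩ.
Base-emitter loop: V_Th = I_B·R_Th + V_BE + (β+1)I_B·R_E, so I_B = (1.7 − 0.7) / (2.35 + 51×1) = 0.0187 mA.
I_C = β·I_B = 50×0.0187 = 0.933 mA, and I_E = (β+1)I_B = 0.952 mA.
V_CE = V_CC − I_C·R_C − I_E·R_E = 13 − 0.933×1 − 0.952×1 = 11.1 V.
V_CE = 11.1 V > 0.2 V confirms active-region operation.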